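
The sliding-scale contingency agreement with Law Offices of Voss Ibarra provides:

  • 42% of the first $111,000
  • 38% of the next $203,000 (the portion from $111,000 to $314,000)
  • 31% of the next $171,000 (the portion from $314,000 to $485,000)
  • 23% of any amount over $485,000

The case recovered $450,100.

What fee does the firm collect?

$165,951.00

First $111,000 at 42% = $46,620.00
Next $203,000 at 38% = $77,140.00
Remaining $136,100 at 31% = $42,191.00
Fee: $46,620.00 + $77,140.00 + $42,191.00 = $165,951.00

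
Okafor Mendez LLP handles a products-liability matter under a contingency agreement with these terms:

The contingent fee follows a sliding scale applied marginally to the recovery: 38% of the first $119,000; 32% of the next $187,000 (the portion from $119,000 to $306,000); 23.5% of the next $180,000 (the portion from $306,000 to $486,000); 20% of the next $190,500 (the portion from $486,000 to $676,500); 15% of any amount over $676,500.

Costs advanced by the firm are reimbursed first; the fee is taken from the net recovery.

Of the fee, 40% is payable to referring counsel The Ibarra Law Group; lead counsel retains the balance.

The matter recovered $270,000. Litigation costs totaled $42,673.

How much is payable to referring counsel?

Fee base (net of costs): $270,000 − $42,673 = $227,327
First $119,000 at 38% = $45,220.00
Remaining $108,327 at 32% = $34,664.64
Fee: $45,220.00 + $34,664.64 = $79,884.64
Referral share: 40% of $79,884.64 = $31,953.86; lead counsel retains $79,884.64 − $31,953.86 = $47,930.78.

$31,953.86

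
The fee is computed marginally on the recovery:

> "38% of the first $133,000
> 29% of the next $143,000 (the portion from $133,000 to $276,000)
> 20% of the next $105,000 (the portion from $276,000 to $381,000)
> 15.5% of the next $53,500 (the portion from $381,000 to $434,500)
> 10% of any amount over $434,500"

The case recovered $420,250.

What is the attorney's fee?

$119,093.75

First $133,000 at 38% = $50,540.00
Next $143,000 at 29% = $41,470.00
Next $105,000 at 20% = $21,000.00
Remaining $39,250 at 15.5% = $6,083.75
Fee: $50,540.00 + $41,470.00 + $21,000.00 + $6,083.75 = $119,093.75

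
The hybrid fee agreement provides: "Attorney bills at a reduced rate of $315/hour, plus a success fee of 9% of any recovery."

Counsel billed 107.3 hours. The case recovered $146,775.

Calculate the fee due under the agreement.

Hourly: 107.3 × $315 = $33,799.50
Success fee: 9% of $146,775 = $13,209.75
Total: $33,799.50 + $13,209.75 = $47,009.25

$47,009.25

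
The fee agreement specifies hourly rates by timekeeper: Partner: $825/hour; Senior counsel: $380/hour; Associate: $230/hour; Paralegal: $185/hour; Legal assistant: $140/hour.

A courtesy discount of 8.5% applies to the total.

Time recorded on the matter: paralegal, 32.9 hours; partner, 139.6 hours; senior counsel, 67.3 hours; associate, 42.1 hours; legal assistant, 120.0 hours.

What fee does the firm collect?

Partner: 139.6 × $825 = $115,170.00
Senior counsel: 67.3 × $380 = $25,574.00
Associate: 42.1 × $230 = $9,683.00
Paralegal: 32.9 × $185 = $6,086.50
Legal assistant: 120.0 × $140 = $16,800.00
Subtotal: $173,313.50
Less 8.5% discount: −$14,731.65
Total: $173,313.50 − $14,731.65 = $158,581.85

$158,581.85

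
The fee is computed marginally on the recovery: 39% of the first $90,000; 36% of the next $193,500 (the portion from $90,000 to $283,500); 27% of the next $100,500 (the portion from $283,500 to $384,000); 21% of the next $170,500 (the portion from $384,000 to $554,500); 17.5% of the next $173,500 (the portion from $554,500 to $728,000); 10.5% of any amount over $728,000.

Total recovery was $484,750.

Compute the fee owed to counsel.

First $90,000 at 39% = $35,100.00
Next $193,500 at 36% = $69,660.00
Next $100,500 at 27% = $27,135.00
Remaining $100,750 at 21% = $21,157.50
Fee: $35,100.00 + $69,660.00 + $27,135.00 + $21,157.50 = $153,052.50

$153,052.50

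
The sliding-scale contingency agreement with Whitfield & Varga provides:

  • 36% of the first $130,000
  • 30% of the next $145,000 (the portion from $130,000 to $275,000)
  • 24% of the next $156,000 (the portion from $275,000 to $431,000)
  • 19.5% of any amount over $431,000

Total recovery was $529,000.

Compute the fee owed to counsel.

First $130,000 at 36% = $46,800.00
Next $145,000 at 30% = $43,500.00
Next $156,000 at 24% = $37,440.00
Remaining $98,000 at 19.5% = $19,110.00
Fee: $46,800.00 + $43,500.00 + $37,440.00 + $19,110.00 = $146,850.00

$146,850.00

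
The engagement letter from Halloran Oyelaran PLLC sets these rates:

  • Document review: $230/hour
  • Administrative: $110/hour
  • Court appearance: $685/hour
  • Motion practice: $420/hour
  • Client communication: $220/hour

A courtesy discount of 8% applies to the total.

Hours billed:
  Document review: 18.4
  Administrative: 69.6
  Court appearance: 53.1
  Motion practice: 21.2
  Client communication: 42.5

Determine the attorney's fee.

Document review: 18.4 × $230 = $4,232.00
Administrative: 69.6 × $110 = $7,656.00
Court appearance: 53.1 × $685 = $36,373.50
Motion practice: 21.2 × $420 = $8,904.00
Client communication: 42.5 × $220 = $9,350.00
Subtotal: $66,515.50
Less 8% discount: −$5,321.24
Total: $66,515.50 − $5,321.24 = $61,194.26

$61,194.26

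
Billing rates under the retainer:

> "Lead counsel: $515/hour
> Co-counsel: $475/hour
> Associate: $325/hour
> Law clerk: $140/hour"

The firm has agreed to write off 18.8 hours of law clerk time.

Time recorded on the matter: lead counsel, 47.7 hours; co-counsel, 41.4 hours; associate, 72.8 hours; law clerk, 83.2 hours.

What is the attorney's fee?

Lead counsel: 47.7 × $515 = $24,565.50
Co-counsel: 41.4 × $475 = $19,665.00
Associate: 72.8 × $325 = $23,660.00
Law clerk: 83.2 × $140 = $11,648.00
Subtotal: $79,538.50
Write-off: 18.8 × $140 = $2,632.00
Total: $79,538.50 − $2,632.00 = $76,906.50

$76,906.50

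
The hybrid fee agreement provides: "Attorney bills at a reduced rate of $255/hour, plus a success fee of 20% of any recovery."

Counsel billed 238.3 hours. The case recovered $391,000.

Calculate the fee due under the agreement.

$138,966.50

Hourly: 238.3 × $255 = $60,766.50
Success fee: 20% of $391,000 = $78,200.00
Total: $60,766.50 + $78,200.00 = $138,966.50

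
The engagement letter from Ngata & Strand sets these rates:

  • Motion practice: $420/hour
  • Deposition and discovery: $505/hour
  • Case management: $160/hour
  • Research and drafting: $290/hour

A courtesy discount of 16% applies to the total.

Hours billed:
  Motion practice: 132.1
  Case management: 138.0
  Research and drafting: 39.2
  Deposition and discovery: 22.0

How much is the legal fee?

$84,033.60

Motion practice: 132.1 × $420 = $55,482.00
Deposition and discovery: 22.0 × $505 = $11,110.00
Case management: 138.0 × $160 = $22,080.00
Research and drafting: 39.2 × $290 = $11,368.00
Subtotal: $100,040.00
Less 16% discount: −$16,006.40
Total: $100,040.00 − $16,006.40 = $84,033.60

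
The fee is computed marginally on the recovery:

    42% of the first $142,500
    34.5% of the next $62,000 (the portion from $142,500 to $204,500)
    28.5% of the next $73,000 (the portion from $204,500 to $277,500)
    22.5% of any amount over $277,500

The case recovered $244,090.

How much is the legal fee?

$92,523.15

First $142,500 at 42% = $59,850.00
Next $62,000 at 34.5% = $21,390.00
Remaining $39,590 at 28.5% = $11,283.15
Fee: $59,850.00 + $21,390.00 + $11,283.15 = $92,523.15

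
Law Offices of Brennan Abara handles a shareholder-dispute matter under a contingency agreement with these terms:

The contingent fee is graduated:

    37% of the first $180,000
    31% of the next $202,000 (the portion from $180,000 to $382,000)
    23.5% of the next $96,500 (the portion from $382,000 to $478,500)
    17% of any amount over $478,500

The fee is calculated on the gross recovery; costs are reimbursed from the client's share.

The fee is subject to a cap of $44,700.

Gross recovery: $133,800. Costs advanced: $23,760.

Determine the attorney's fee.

Fee base is the gross recovery, $133,800; costs are reimbursed separately.
First $133,800 at 37% = $49,506.00
$49,506.00 exceeds the $44,700 cap, so the fee is capped at $44,700.00.

$44,700.00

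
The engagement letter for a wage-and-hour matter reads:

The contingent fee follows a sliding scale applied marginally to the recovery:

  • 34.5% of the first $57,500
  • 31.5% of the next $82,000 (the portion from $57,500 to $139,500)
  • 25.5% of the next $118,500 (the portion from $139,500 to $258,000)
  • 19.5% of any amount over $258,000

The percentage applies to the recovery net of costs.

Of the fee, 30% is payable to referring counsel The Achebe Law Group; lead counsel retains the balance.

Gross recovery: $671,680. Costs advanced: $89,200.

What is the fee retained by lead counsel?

Fee base (net of costs): $671,680 − $89,200 = $582,480
First $57,500 at 34.5% = $19,837.50
Next $82,000 at 31.5% = $25,830.00
Next $118,500 at 25.5% = $30,217.50
Remaining $324,480 at 19.5% = $63,273.60
Fee: $19,837.50 + $25,830.00 + $30,217.50 + $63,273.60 = $139,158.60
Referral share: 30% of $139,158.60 = $41,747.58; lead counsel retains $139,158.60 − $41,747.58 = $97,411.02.

$97,411.02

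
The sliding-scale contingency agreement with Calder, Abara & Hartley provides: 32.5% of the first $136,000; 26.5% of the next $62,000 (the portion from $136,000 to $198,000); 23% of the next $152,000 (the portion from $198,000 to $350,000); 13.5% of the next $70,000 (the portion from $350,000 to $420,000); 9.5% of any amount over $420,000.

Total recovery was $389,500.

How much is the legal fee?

First $136,000 at 32.5% = $44,200.00
Next $62,000 at 26.5% = $16,430.00
Next $152,000 at 23% = $34,960.00
Remaining $39,500 at 13.5% = $5,332.50
Fee: $44,200.00 + $16,430.00 + $34,960.00 + $5,332.50 = $100,922.50

$100,922.50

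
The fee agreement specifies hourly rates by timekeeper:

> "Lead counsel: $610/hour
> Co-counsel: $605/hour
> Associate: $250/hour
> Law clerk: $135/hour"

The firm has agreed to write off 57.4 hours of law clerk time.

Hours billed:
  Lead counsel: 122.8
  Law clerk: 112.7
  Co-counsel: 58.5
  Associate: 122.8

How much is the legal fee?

Lead counsel: 122.8 × $610 = $74,908.00
Co-counsel: 58.5 × $605 = $35,392.50
Associate: 122.8 × $250 = $30,700.00
Law clerk: 112.7 × $135 = $15,214.50
Subtotal: $156,215.00
Write-off: 57.4 × $135 = $7,749.00
Total: $156,215.00 − $7,749.00 = $148,466.00

$148,466.00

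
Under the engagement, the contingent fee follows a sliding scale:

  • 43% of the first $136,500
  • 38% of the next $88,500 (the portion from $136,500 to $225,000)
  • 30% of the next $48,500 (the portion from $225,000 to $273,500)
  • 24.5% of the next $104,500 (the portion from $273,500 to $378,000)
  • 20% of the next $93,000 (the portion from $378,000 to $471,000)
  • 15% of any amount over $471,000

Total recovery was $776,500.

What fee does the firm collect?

$196,902.50

First $136,500 at 43% = $58,695.00
Next $88,500 at 38% = $33,630.00
Next $48,500 at 30% = $14,550.00
Next $104,500 at 24.5% = $25,602.50
Next $93,000 at 20% = $18,600.00
Remaining $305,500 at 15% = $45,825.00
Fee: $58,695.00 + $33,630.00 + $14,550.00 + $25,602.50 + $18,600.00 + $45,825.00 = $196,902.50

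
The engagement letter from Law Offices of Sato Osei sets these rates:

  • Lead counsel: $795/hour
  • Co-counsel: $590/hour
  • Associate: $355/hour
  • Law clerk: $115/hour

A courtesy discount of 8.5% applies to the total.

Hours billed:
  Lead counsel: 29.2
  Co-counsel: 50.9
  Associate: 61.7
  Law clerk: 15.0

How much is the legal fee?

Lead counsel: 29.2 × $795 = $23,214.00
Co-counsel: 50.9 × $590 = $30,031.00
Associate: 61.7 × $355 = $21,903.50
Law clerk: 15.0 × $115 = $1,725.00
Subtotal: $76,873.50
Less 8.5% discount: −$6,534.25
Total: $76,873.50 − $6,534.25 = $70,339.25

$70,339.25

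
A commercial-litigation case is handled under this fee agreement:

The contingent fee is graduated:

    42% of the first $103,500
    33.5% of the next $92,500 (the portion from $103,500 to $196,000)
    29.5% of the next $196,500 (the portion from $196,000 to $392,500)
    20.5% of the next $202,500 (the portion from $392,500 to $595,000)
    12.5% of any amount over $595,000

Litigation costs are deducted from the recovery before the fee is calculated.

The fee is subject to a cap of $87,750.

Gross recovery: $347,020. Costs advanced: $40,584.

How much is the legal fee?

$87,750.00

Fee base (net of costs): $347,020 − $40,584 = $306,436
First $103,500 at 42% = $43,470.00
Next $92,500 at 33.5% = $30,987.50
Remaining $110,436 at 29.5% = $32,578.62
Fee: $43,470.00 + $30,987.50 + $32,578.62 = $107,036.12
$107,036.12 exceeds the $87,750 cap, so the fee is capped at $87,750.00.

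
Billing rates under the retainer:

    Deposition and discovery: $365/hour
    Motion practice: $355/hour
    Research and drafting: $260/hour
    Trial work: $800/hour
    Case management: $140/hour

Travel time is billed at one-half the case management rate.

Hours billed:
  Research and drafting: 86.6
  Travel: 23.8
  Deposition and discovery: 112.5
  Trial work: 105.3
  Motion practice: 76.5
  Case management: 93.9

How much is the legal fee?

Deposition and discovery: 112.5 × $365 = $41,062.50
Motion practice: 76.5 × $355 = $27,157.50
Research and drafting: 86.6 × $260 = $22,516.00
Trial work: 105.3 × $800 = $84,240.00
Case management: 93.9 × $140 = $13,146.00
Subtotal: $41,062.50 + $27,157.50 + $22,516.00 + $84,240.00 + $13,146.00 = $188,122.00
Travel: 23.8 × ($140 ÷ 2) = 23.8 × $70.00 = $1,666.00
Total: $188,122.00 + $1,666.00 = $189,788.00

$189,788.00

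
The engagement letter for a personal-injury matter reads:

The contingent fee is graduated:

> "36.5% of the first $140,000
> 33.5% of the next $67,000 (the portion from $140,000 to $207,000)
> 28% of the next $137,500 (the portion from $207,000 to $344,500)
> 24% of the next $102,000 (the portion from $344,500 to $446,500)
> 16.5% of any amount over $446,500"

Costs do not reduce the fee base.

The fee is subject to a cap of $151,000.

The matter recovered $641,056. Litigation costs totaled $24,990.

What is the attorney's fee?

$151,000.00

Fee base is the gross recovery, $641,056; costs are reimbursed separately.
First $140,000 at 36.5% = $51,100.00
Next $67,000 at 33.5% = $22,445.00
Next $137,500 at 28% = $38,500.00
Next $102,000 at 24% = $24,480.00
Remaining $194,556 at 16.5% = $32,101.74
Fee: $51,100.00 + $22,445.00 + $38,500.00 + $24,480.00 + $32,101.74 = $168,626.74
$168,626.74 exceeds the $151,000 cap, so the fee is capped at $151,000.00.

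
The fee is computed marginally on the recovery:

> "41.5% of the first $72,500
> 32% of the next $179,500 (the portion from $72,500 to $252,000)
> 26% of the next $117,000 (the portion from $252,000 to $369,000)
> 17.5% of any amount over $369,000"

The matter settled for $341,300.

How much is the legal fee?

First $72,500 at 41.5% = $30,087.50
Next $179,500 at 32% = $57,440.00
Remaining $89,300 at 26% = $23,218.00
Fee: $30,087.50 + $57,440.00 + $23,218.00 = $110,745.50

$110,745.50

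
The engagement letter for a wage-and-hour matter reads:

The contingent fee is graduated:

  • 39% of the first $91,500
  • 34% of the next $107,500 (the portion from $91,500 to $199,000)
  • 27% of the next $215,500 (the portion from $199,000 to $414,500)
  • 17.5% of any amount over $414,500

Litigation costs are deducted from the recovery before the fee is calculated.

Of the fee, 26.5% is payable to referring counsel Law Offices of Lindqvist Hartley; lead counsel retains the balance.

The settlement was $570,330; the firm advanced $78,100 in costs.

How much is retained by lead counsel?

$105,856.72

Fee base (net of costs): $570,330 − $78,100 = $492,230
First $91,500 at 39% = $35,685.00
Next $107,500 at 34% = $36,550.00
Next $215,500 at 27% = $58,185.00
Remaining $77,730 at 17.5% = $13,602.75
Fee: $35,685.00 + $36,550.00 + $58,185.00 + $13,602.75 = $144,022.75
Referral share: 26.5% of $144,022.75 = $38,166.03; lead counsel retains $144,022.75 − $38,166.03 = $105,856.72.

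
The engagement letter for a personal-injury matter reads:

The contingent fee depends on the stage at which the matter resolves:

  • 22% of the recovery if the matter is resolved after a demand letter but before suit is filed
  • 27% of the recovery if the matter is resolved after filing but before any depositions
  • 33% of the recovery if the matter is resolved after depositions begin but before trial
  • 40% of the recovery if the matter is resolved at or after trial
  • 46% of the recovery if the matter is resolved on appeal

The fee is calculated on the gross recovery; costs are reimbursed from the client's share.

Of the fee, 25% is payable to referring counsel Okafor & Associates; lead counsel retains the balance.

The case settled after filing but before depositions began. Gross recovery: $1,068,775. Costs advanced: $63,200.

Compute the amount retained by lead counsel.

Fee base is the gross recovery, $1,068,775; costs are reimbursed separately.
The matter settled after filing but before depositions began, so the 27% rate applies.
$1,068,775 × 27% = $288,569.25
Referral share: 25% of $288,569.25 = $72,142.31; lead counsel retains $288,569.25 − $72,142.31 = $216,426.94.

$216,426.94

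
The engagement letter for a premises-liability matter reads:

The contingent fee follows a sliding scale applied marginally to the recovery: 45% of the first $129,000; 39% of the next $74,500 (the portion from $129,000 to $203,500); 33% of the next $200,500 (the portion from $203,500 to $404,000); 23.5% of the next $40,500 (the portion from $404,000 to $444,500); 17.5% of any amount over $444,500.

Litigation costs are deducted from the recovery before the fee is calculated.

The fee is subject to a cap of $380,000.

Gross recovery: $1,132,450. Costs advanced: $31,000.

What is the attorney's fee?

$277,753.75

Fee base (net of costs): $1,132,450 − $31,000 = $1,101,450
First $129,000 at 45% = $58,050.00
Next $74,500 at 39% = $29,055.00
Next $200,500 at 33% = $66,165.00
Next $40,500 at 23.5% = $9,517.50
Remaining $656,950 at 17.5% = $114,966.25
Fee: $58,050.00 + $29,055.00 + $66,165.00 + $9,517.50 + $114,966.25 = $277,753.75
$277,753.75 is under the $380,000 cap.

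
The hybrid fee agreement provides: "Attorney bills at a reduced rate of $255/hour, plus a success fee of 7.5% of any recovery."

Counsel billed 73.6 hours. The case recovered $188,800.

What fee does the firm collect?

$32,928.00

Hourly: 73.6 × $255 = $18,768.00
Success fee: 7.5% of $188,800 = $14,160.00
Total: $18,768.00 + $14,160.00 = $32,928.00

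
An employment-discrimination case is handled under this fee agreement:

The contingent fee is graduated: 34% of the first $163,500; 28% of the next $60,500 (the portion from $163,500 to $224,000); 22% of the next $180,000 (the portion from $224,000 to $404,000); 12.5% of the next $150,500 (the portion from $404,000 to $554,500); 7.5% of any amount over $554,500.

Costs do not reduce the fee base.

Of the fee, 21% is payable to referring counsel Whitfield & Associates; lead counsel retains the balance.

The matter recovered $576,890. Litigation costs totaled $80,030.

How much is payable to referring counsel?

Fee base is the gross recovery, $576,890; costs are reimbursed separately.
First $163,500 at 34% = $55,590.00
Next $60,500 at 28% = $16,940.00
Next $180,000 at 22% = $39,600.00
Next $150,500 at 12.5% = $18,812.50
Remaining $22,390 at 7.5% = $1,679.25
Fee: $55,590.00 + $16,940.00 + $39,600.00 + $18,812.50 + $1,679.25 = $132,621.75
Referral share: 21% of $132,621.75 = $27,850.57; lead counsel retains $132,621.75 − $27,850.57 = $104,771.18.

$27,850.57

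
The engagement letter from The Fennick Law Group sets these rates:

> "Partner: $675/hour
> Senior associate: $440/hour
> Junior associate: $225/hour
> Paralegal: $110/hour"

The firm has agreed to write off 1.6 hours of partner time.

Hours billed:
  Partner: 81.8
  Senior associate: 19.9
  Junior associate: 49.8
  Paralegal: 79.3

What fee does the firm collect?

$82,819.00

Partner: 81.8 × $675 = $55,215.00
Senior associate: 19.9 × $440 = $8,756.00
Junior associate: 49.8 × $225 = $11,205.00
Paralegal: 79.3 × $110 = $8,723.00
Subtotal: $83,899.00
Write-off: 1.6 × $675 = $1,080.00
Total: $83,899.00 − $1,080.00 = $82,819.00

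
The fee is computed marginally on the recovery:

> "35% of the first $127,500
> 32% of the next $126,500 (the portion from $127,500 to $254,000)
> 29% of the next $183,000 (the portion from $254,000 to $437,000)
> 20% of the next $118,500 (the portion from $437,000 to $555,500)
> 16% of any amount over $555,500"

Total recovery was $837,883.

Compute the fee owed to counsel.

$207,056.28

First $127,500 at 35% = $44,625.00
Next $126,500 at 32% = $40,480.00
Next $183,000 at 29% = $53,070.00
Next $118,500 at 20% = $23,700.00
Remaining $282,383 at 16% = $45,181.28
Fee: $44,625.00 + $40,480.00 + $53,070.00 + $23,700.00 + $45,181.28 = $207,056.28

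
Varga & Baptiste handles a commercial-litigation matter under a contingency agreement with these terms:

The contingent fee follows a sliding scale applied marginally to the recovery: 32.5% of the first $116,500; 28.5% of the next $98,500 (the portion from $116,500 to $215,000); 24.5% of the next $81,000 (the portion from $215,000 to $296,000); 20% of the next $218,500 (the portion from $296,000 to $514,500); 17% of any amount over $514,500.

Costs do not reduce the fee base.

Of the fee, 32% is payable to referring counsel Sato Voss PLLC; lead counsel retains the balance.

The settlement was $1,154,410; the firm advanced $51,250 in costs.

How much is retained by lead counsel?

Fee base is the gross recovery, $1,154,410; costs are reimbursed separately.
First $116,500 at 32.5% = $37,862.50
Next $98,500 at 28.5% = $28,072.50
Next $81,000 at 24.5% = $19,845.00
Next $218,500 at 20% = $43,700.00
Remaining $639,910 at 17% = $108,784.70
Fee: $37,862.50 + $28,072.50 + $19,845.00 + $43,700.00 + $108,784.70 = $238,264.70
Referral share: 32% of $238,264.70 = $76,244.70; lead counsel retains $238,264.70 − $76,244.70 = $162,020.00.

$162,020.00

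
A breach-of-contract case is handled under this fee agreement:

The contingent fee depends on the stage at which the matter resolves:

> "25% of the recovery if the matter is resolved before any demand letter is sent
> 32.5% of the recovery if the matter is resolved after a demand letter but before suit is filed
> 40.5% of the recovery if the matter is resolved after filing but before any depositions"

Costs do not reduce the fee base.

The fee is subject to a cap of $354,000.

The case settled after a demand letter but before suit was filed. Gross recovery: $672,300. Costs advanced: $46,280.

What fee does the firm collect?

Fee base is the gross recovery, $672,300; costs are reimbursed separately.
The matter settled after a demand letter but before suit was filed, so the 32.5% rate applies.
$672,300 × 32.5% = $218,497.50
$218,497.50 is under the $354,000 cap.

$218,497.50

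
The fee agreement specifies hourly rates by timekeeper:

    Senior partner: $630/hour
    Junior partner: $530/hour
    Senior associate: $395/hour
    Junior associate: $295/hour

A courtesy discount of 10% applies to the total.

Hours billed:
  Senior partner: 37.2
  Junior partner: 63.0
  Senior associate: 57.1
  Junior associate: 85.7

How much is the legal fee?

Senior partner: 37.2 × $630 = $23,436.00
Junior partner: 63.0 × $530 = $33,390.00
Senior associate: 57.1 × $395 = $22,554.50
Junior associate: 85.7 × $295 = $25,281.50
Subtotal: $104,662.00
Less 10% discount: −$10,466.20
Total: $104,662.00 − $10,466.20 = $94,195.80

$94,195.80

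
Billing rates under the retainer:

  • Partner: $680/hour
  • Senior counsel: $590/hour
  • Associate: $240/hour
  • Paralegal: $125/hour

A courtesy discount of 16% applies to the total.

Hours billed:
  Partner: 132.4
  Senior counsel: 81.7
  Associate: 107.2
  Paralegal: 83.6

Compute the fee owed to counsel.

Partner: 132.4 × $680 = $90,032.00
Senior counsel: 81.7 × $590 = $48,203.00
Associate: 107.2 × $240 = $25,728.00
Paralegal: 83.6 × $125 = $10,450.00
Subtotal: $174,413.00
Less 16% discount: −$27,906.08
Total: $174,413.00 − $27,906.08 = $146,506.92

$146,506.92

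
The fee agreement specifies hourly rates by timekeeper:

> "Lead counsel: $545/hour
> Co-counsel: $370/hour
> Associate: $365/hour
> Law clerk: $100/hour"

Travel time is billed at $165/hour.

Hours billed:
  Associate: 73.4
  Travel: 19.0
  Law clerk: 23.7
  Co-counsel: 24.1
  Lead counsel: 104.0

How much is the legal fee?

Lead counsel: 104.0 × $545 = $56,680.00
Co-counsel: 24.1 × $370 = $8,917.00
Associate: 73.4 × $365 = $26,791.00
Law clerk: 23.7 × $100 = $2,370.00
Subtotal: $56,680.00 + $8,917.00 + $26,791.00 + $2,370.00 = $94,758.00
Travel: 19.0 × $165 = $3,135.00
Total: $94,758.00 + $3,135.00 = $97,893.00

$97,893.00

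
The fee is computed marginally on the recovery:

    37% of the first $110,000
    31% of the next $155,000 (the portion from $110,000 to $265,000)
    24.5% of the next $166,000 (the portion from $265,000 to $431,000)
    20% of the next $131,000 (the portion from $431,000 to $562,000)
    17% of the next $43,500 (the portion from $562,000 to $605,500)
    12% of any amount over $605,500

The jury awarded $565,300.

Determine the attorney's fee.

First $110,000 at 37% = $40,700.00
Next $155,000 at 31% = $48,050.00
Next $166,000 at 24.5% = $40,670.00
Next $131,000 at 20% = $26,200.00
Remaining $3,300 at 17% = $561.00
Fee: $40,700.00 + $48,050.00 + $40,670.00 + $26,200.00 + $561.00 = $156,181.00

$156,181.00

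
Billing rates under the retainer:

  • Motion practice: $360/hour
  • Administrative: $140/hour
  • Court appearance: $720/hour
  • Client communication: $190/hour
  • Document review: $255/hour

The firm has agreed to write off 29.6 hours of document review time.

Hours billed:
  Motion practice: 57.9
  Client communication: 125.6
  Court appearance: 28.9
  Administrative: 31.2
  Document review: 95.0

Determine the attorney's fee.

Motion practice: 57.9 × $360 = $20,844.00
Administrative: 31.2 × $140 = $4,368.00
Court appearance: 28.9 × $720 = $20,808.00
Client communication: 125.6 × $190 = $23,864.00
Document review: 95.0 × $255 = $24,225.00
Subtotal: $94,109.00
Write-off: 29.6 × $255 = $7,548.00
Total: $94,109.00 − $7,548.00 = $86,561.00

$86,561.00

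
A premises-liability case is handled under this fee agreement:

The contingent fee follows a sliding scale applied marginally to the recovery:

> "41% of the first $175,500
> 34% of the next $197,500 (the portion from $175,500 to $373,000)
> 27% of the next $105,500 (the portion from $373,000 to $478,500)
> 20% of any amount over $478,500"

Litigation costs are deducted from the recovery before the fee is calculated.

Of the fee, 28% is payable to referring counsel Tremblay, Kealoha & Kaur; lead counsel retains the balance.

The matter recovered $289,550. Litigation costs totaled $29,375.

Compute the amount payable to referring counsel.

$28,208.46

Fee base (net of costs): $289,550 − $29,375 = $260,175
First $175,500 at 41% = $71,955.00
Remaining $84,675 at 34% = $28,789.50
Fee: $71,955.00 + $28,789.50 = $100,744.50
Referral share: 28% of $100,744.50 = $28,208.46; lead counsel retains $100,744.50 − $28,208.46 = $72,536.04.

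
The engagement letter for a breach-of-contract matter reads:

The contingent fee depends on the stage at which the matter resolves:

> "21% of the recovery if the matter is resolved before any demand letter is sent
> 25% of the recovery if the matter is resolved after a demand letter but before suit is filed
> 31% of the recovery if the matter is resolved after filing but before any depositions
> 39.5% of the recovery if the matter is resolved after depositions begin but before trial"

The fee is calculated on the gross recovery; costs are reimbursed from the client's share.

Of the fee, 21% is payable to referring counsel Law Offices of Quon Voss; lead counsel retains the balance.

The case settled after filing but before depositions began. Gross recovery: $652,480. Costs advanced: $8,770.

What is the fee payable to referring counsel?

Fee base is the gross recovery, $652,480; costs are reimbursed separately.
The matter settled after filing but before depositions began, so the 31% rate applies.
$652,480 × 31% = $202,268.80
Referral share: 21% of $202,268.80 = $42,476.45; lead counsel retains $202,268.80 − $42,476.45 = $159,792.35.

$42,476.45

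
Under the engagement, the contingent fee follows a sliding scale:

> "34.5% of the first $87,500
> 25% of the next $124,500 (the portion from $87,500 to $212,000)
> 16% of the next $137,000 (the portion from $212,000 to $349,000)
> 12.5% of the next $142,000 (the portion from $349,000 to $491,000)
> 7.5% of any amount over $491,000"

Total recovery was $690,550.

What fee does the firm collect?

First $87,500 at 34.5% = $30,187.50
Next $124,500 at 25% = $31,125.00
Next $137,000 at 16% = $21,920.00
Next $142,000 at 12.5% = $17,750.00
Remaining $199,550 at 7.5% = $14,966.25
Fee: $30,187.50 + $31,125.00 + $21,920.00 + $17,750.00 + $14,966.25 = $115,948.75

$115,948.75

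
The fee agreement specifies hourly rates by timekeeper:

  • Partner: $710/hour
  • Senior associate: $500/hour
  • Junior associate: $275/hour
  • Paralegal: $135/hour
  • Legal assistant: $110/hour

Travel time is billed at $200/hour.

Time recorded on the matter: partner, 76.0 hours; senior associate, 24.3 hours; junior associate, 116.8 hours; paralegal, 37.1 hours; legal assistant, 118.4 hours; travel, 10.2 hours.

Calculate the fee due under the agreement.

$118,302.50

Partner: 76.0 × $710 = $53,960.00
Senior associate: 24.3 × $500 = $12,150.00
Junior associate: 116.8 × $275 = $32,120.00
Paralegal: 37.1 × $135 = $5,008.50
Legal assistant: 118.4 × $110 = $13,024.00
Subtotal: $53,960.00 + $12,150.00 + $32,120.00 + $5,008.50 + $13,024.00 = $116,262.50
Travel: 10.2 × $200 = $2,040.00
Total: $116,262.50 + $2,040.00 = $118,302.50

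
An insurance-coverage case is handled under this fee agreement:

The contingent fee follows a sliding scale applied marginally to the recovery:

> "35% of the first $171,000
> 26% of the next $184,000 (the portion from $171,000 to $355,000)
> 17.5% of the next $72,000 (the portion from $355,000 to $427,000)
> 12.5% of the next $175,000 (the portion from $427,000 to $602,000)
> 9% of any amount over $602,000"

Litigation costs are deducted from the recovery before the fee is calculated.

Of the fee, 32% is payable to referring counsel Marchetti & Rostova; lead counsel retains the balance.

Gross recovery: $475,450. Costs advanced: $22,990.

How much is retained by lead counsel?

Fee base (net of costs): $475,450 − $22,990 = $452,460
First $171,000 at 35% = $59,850.00
Next $184,000 at 26% = $47,840.00
Next $72,000 at 17.5% = $12,600.00
Remaining $25,460 at 12.5% = $3,182.50
Fee: $59,850.00 + $47,840.00 + $12,600.00 + $3,182.50 = $123,472.50
Referral share: 32% of $123,472.50 = $39,511.20; lead counsel retains $123,472.50 − $39,511.20 = $83,961.30.

$83,961.30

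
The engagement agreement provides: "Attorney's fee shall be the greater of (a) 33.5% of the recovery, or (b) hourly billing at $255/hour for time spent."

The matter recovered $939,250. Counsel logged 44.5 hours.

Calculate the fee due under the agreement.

$314,648.75

(a) 33.5% of $939,250 = $314,648.75
(b) 44.5 × $255 = $11,347.50
The greater is (a): $314,648.75.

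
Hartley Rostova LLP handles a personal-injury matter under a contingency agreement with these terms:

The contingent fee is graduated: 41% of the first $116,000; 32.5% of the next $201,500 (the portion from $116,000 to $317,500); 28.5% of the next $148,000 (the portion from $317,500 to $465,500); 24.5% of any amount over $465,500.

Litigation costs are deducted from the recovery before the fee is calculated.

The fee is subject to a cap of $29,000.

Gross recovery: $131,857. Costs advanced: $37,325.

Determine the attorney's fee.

$29,000.00

Fee base (net of costs): $131,857 − $37,325 = $94,532
First $94,532 at 41% = $38,758.12
$38,758.12 exceeds the $29,000 cap, so the fee is capped at $29,000.00.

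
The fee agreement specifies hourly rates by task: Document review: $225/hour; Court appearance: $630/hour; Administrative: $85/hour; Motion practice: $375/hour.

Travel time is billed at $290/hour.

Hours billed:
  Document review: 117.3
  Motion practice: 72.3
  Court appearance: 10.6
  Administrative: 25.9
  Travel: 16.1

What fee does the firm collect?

Document review: 117.3 × $225 = $26,392.50
Court appearance: 10.6 × $630 = $6,678.00
Administrative: 25.9 × $85 = $2,201.50
Motion practice: 72.3 × $375 = $27,112.50
Subtotal: $26,392.50 + $6,678.00 + $2,201.50 + $27,112.50 = $62,384.50
Travel: 16.1 × $290 = $4,669.00
Total: $62,384.50 + $4,669.00 = $67,053.50

$67,053.50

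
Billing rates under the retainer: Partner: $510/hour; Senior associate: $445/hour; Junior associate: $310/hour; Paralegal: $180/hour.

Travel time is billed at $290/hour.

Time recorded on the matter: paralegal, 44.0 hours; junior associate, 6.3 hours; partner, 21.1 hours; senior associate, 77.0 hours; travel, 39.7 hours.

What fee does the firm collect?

Partner: 21.1 × $510 = $10,761.00
Senior associate: 77.0 × $445 = $34,265.00
Junior associate: 6.3 × $310 = $1,953.00
Paralegal: 44.0 × $180 = $7,920.00
Subtotal: $10,761.00 + $34,265.00 + $1,953.00 + $7,920.00 = $54,899.00
Travel: 39.7 × $290 = $11,513.00
Total: $54,899.00 + $11,513.00 = $66,412.00

$66,412.00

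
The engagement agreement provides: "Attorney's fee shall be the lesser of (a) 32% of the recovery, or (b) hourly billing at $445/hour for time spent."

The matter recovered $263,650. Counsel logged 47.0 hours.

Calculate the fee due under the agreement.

$20,915.00

(a) 32% of $263,650 = $84,368.00
(b) 47.0 × $445 = $20,915.00
The lesser is (b): $20,915.00.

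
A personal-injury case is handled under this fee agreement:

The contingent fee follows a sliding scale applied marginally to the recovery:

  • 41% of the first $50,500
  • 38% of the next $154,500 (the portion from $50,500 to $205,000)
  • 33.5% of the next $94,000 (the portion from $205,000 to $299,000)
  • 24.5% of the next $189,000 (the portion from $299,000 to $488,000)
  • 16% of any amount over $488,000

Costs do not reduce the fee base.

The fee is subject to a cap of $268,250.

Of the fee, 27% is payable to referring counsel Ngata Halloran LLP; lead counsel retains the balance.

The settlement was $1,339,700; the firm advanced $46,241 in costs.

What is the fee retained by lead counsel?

Fee base is the gross recovery, $1,339,700; costs are reimbursed separately.
First $50,500 at 41% = $20,705.00
Next $154,500 at 38% = $58,710.00
Next $94,000 at 33.5% = $31,490.00
Next $189,000 at 24.5% = $46,305.00
Remaining $851,700 at 16% = $136,272.00
Fee: $20,705.00 + $58,710.00 + $31,490.00 + $46,305.00 + $136,272.00 = $293,482.00
$293,482.00 exceeds the $268,250 cap, so the fee is capped at $268,250.00.
Referral share: 27% of $268,250.00 = $72,427.50; lead counsel retains $268,250.00 − $72,427.50 = $195,822.50.

$195,822.50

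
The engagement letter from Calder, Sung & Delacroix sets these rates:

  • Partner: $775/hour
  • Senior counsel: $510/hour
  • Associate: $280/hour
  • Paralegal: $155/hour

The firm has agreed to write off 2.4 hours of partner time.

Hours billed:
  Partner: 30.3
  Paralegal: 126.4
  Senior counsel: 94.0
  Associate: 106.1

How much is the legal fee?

Partner: 30.3 × $775 = $23,482.50
Senior counsel: 94.0 × $510 = $47,940.00
Associate: 106.1 × $280 = $29,708.00
Paralegal: 126.4 × $155 = $19,592.00
Subtotal: $120,722.50
Write-off: 2.4 × $775 = $1,860.00
Total: $120,722.50 − $1,860.00 = $118,862.50

$118,862.50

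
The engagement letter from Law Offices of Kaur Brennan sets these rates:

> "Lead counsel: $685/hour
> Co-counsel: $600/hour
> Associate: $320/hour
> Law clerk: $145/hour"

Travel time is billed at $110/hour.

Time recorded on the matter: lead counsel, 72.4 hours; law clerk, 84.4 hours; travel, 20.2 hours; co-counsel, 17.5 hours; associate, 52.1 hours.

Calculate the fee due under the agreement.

$91,226.00

Lead counsel: 72.4 × $685 = $49,594.00
Co-counsel: 17.5 × $600 = $10,500.00
Associate: 52.1 × $320 = $16,672.00
Law clerk: 84.4 × $145 = $12,238.00
Subtotal: $49,594.00 + $10,500.00 + $16,672.00 + $12,238.00 = $89,004.00
Travel: 20.2 × $110 = $2,222.00
Total: $89,004.00 + $2,222.00 = $91,226.00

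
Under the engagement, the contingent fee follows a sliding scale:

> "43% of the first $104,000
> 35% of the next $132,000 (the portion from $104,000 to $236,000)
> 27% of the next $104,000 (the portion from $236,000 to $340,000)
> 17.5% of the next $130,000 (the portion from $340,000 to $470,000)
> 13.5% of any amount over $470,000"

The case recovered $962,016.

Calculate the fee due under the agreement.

First $104,000 at 43% = $44,720.00
Next $132,000 at 35% = $46,200.00
Next $104,000 at 27% = $28,080.00
Next $130,000 at 17.5% = $22,750.00
Remaining $492,016 at 13.5% = $66,422.16
Fee: $44,720.00 + $46,200.00 + $28,080.00 + $22,750.00 + $66,422.16 = $208,172.16

$208,172.16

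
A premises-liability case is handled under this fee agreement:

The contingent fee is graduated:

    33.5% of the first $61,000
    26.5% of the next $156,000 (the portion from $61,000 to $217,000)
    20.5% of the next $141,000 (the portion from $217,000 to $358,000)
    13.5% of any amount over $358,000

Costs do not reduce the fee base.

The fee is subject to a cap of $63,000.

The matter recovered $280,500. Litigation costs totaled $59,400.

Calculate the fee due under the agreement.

$63,000.00

Fee base is the gross recovery, $280,500; costs are reimbursed separately.
First $61,000 at 33.5% = $20,435.00
Next $156,000 at 26.5% = $41,340.00
Remaining $63,500 at 20.5% = $13,017.50
Fee: $20,435.00 + $41,340.00 + $13,017.50 = $74,792.50
$74,792.50 exceeds the $63,000 cap, so the fee is capped at $63,000.00.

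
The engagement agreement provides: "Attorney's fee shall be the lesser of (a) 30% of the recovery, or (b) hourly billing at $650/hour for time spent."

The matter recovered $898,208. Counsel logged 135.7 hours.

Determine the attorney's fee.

(a) 30% of $898,208 = $269,462.40
(b) 135.7 × $650 = $88,205.00
The lesser is (b): $88,205.00.

$88,205.00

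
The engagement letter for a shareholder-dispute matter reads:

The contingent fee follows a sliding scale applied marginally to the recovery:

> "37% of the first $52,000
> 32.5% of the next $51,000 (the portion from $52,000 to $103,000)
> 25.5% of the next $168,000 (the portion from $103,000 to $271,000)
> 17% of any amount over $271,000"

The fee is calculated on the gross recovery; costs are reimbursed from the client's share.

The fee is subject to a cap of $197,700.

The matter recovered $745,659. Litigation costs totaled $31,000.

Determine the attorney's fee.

$159,347.03

Fee base is the gross recovery, $745,659; costs are reimbursed separately.
First $52,000 at 37% = $19,240.00
Next $51,000 at 32.5% = $16,575.00
Next $168,000 at 25.5% = $42,840.00
Remaining $474,659 at 17% = $80,692.03
Fee: $19,240.00 + $16,575.00 + $42,840.00 + $80,692.03 = $159,347.03
$159,347.03 is under the $197,700 cap.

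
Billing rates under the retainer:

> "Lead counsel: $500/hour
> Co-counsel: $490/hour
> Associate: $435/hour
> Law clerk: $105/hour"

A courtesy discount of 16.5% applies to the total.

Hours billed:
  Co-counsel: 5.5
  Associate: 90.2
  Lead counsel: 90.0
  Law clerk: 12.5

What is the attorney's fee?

$73,684.16

Lead counsel: 90.0 × $500 = $45,000.00
Co-counsel: 5.5 × $490 = $2,695.00
Associate: 90.2 × $435 = $39,237.00
Law clerk: 12.5 × $105 = $1,312.50
Subtotal: $88,244.50
Less 16.5% discount: −$14,560.34
Total: $88,244.50 − $14,560.34 = $73,684.16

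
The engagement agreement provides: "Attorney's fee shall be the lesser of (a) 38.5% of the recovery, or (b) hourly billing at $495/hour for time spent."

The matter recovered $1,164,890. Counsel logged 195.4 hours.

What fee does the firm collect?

$96,723.00

(a) 38.5% of $1,164,890 = $448,482.65
(b) 195.4 × $495 = $96,723.00
The lesser is (b): $96,723.00.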